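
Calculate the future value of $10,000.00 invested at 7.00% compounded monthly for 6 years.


Compound interest formula: A = P(1 + r/n)^(nt)
A = $10,000.00 × (1 + 0.07/12)^(12 × 6)
Growth factor: (1 + 0.07/12)^72 = 1.520106
A = $10,000.00 × 1.520106
A = $15,201.06

A = P(1 + r/n)^(nt) = $15,201.06


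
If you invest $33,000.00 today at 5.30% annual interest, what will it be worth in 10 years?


Future value formula: FV = PV × (1 + r)^t
FV = $33,000.00 × (1 + 0.053)^10
FV = $33,000.00 × 1.676037425
FV = $55,309.24

FV = PV × (1 + r)^t = $55,309.24


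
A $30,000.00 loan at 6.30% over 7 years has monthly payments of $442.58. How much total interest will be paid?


Total paid over the life of the loan = PMT × n.
Total paid = $442.58 × 84 = $37,176.72
Total interest = total paid − principal = $37,176.72 − $30,000.00 = $7,176.72

Total interest = (PMT × n) - PV = $7,176.72


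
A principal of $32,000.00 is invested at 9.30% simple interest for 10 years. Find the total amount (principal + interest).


Total amount formula: A = P(1 + rt) = P + P·r·t
Interest: I = P × r × t = $32,000.00 × 0.093 × 10 = $29,760.00
A = P + I = $32,000.00 + $29,760.00 = $61,760.00

A = P + I = P(1 + rt) = $61,760.00


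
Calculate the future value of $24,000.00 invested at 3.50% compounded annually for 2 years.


Compound interest formula: A = P(1 + r/n)^(nt)
A = $24,000.00 × (1 + 0.035/1)^(1 × 2)
Growth factor: (1 + 0.035/1)^2 = 1.071225
A = $24,000.00 × 1.071225
A = $25,709.40

A = P(1 + r/n)^(nt) = $25,709.40


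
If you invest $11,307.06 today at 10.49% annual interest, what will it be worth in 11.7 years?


Future value formula: FV = PV × (1 + r)^t
FV = $11,307.06 × (1 + 0.1049)^11.7
FV = $11,307.06 × 3.2127637
FV = $36,326.91

FV = PV × (1 + r)^t = $36,326.91


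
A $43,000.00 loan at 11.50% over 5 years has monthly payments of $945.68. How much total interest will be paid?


Total paid over the life of the loan = PMT × n.
Total paid = $945.68 × 60 = $56,740.80
Total interest = total paid − principal = $56,740.80 − $43,000.00 = $13,740.80

Total interest = (PMT × n) - PV = $13,740.80


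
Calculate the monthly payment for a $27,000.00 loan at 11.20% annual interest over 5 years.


Loan payment formula: PMT = PV × r / (1 − (1 + r)^(−n))
Monthly rate r = 0.112/12 ≈ 0.00933333, n = 60 months
Denominator: 1 − (1 + 0.112/12)^(−60) = 0.427305
PMT = $27,000.00 × (0.112/12) / 0.427305
PMT = $589.74 per month

PMT = PV × r / (1-(1+r)^(-n)) = $589.74/month


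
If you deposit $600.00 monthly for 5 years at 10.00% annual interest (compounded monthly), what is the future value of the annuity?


Future value of an ordinary annuity: FV = PMT × ((1 + r)^n − 1) / r
Monthly rate r = 0.1/12 ≈ 0.00833333, n = 60
FV = $600.00 × ((1 + 0.1/12)^60 − 1) / (0.1/12)
FV = $600.00 × 77.437072
FV = $46,462.24

FV = PMT × ((1+r)^n - 1)/r = $46,462.24


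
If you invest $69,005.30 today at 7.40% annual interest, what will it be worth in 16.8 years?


Future value formula: FV = PV × (1 + r)^t
FV = $69,005.30 × (1 + 0.074)^16.8
FV = $69,005.30 × 3.317966
FV = $228,957.24

FV = PV × (1 + r)^t = $228,957.24


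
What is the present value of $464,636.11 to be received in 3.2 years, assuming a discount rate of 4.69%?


Present value formula: PV = FV / (1 + r)^t
PV = $464,636.11 / (1 + 0.0469)^3.2
PV = $464,636.11 / 1.1579682
PV = $401,251.18

PV = FV / (1 + r)^t = $401,251.18


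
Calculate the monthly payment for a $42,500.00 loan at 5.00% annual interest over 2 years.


Loan payment formula: PMT = PV × r / (1 − (1 + r)^(−n))
Monthly rate r = 0.05/12 ≈ 0.00416667, n = 24 months
Denominator: 1 − (1 + 0.05/12)^(−24) = 0.094975
PMT = $42,500.00 × (0.05/12) / 0.094975
PMT = $1,864.53 per month

PMT = PV × r / (1-(1+r)^(-n)) = $1,864.53/month


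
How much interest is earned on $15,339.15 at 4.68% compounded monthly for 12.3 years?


Compound interest earned = final amount − principal.
A = P(1 + r/n)^(nt) = $15,339.15 × (1 + 0.0468/12)^(12 × 12.3) = $27,246.60
Interest = A − P = $27,246.60 − $15,339.15 = $11,907.45

Interest = A - P = $11,907.45


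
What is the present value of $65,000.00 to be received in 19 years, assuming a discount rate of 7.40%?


Present value formula: PV = FV / (1 + r)^t
PV = $65,000.00 / (1 + 0.074)^19
PV = $65,000.00 / 3.882231
PV = $16,742.95

PV = FV / (1 + r)^t = $16,742.95


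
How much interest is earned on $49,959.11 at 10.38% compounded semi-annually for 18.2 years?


Compound interest earned = final amount − principal.
A = P(1 + r/n)^(nt) = $49,959.11 × (1 + 0.1038/2)^(2 × 18.2) = $315,126.45
Interest = A − P = $315,126.45 − $49,959.11 = $265,167.34

Interest = A - P = $265,167.34


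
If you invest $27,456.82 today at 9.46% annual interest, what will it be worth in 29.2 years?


Future value formula: FV = PV × (1 + r)^t
FV = $27,456.82 × (1 + 0.0946)^29.2
FV = $27,456.82 × 14.004221
FV = $384,511.38

FV = PV × (1 + r)^t = $384,511.38


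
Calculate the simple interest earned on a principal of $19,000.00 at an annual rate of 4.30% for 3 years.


Simple interest formula: I = P × r × t
I = $19,000.00 × 0.043 × 3
I = $2,451.00

I = P × r × t = $2,451.00


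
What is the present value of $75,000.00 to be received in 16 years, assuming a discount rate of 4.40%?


Present value formula: PV = FV / (1 + r)^t
PV = $75,000.00 / (1 + 0.044)^16
PV = $75,000.00 / 1.9916269
PV = $37,657.66

PV = FV / (1 + r)^t = $37,657.66


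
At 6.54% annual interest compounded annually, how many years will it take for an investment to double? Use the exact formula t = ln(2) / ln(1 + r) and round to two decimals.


Doubling condition: (1 + r)^t = 2
Take ln of both sides: t × ln(1 + r) = ln(2)
t = ln(2) / ln(1 + r)
t = 0.693147 / 0.063350
t = 10.94

t = ln(2) / ln(1 + r) = 10.94 years


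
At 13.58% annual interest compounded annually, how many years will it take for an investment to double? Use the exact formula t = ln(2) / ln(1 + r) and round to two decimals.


Doubling condition: (1 + r)^t = 2
Take ln of both sides: t × ln(1 + r) = ln(2)
t = ln(2) / ln(1 + r)
t = 0.693147 / 0.127337
t = 5.44

t = ln(2) / ln(1 + r) = 5.44 years


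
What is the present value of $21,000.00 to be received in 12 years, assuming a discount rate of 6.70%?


Present value formula: PV = FV / (1 + r)^t
PV = $21,000.00 / (1 + 0.067)^12
PV = $21,000.00 / 2.177575
PV = $9,643.76

PV = FV / (1 + r)^t = $9,643.76


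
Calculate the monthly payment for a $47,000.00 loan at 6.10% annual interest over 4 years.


Loan payment formula: PMT = PV × r / (1 − (1 + r)^(−n))
Monthly rate r = 0.061/12 ≈ 0.00508333, n = 48 months
Denominator: 1 − (1 + 0.061/12)^(−48) = 0.216028
PMT = $47,000.00 × (0.061/12) / 0.216028
PMT = $1,105.95 per month

PMT = PV × r / (1-(1+r)^(-n)) = $1,105.95/month


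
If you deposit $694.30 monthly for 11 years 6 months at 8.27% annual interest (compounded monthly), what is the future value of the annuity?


Future value of an ordinary annuity: FV = PMT × ((1 + r)^n − 1) / r
Monthly rate r = 0.0827/12 ≈ 0.00689167, n = 138
FV = $694.30 × ((1 + 0.0827/12)^138 − 1) / (0.0827/12)
FV = $694.30 × 229.261803
FV = $159,176.47

FV = PMT × ((1+r)^n - 1)/r = $159,176.47


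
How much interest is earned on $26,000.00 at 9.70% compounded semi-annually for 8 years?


Compound interest earned = final amount − principal.
A = P(1 + r/n)^(nt) = $26,000.00 × (1 + 0.097/2)^(2 × 8) = $55,471.30
Interest = A − P = $55,471.30 − $26,000.00 = $29,471.30

Interest = A - P = $29,471.30


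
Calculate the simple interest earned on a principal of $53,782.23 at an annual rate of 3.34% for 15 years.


Simple interest formula: I = P × r × t
I = $53,782.23 × 0.0334 × 15
I = $26,944.90

I = P × r × t = $26,944.90


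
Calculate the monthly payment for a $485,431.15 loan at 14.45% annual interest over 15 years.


Loan payment formula: PMT = PV × r / (1 − (1 + r)^(−n))
Monthly rate r = 0.1445/12 ≈ 0.01204167, n = 180 months
Denominator: 1 − (1 + 0.1445/12)^(−180) = 0.884045
PMT = $485,431.15 × (0.1445/12) / 0.884045
PMT = $6,612.11 per month

PMT = PV × r / (1-(1+r)^(-n)) = $6,612.11/month


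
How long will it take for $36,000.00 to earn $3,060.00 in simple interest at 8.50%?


Rearrange the simple interest formula for t:
I = P × r × t  ⇒  t = I / (P × r)
t = $3,060.00 / ($36,000.00 × 0.085)
t = 1

t = I/(P×r) = 1 year


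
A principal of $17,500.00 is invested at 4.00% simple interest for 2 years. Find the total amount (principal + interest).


Total amount formula: A = P(1 + rt) = P + P·r·t
Interest: I = P × r × t = $17,500.00 × 0.04 × 2 = $1,400.00
A = P + I = $17,500.00 + $1,400.00 = $18,900.00

A = P + I = P(1 + rt) = $18,900.00


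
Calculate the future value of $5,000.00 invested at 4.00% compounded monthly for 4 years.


Compound interest formula: A = P(1 + r/n)^(nt)
A = $5,000.00 × (1 + 0.04/12)^(12 × 4)
Growth factor: (1 + 0.04/12)^48 = 1.1731987
A = $5,000.00 × 1.1731987
A = $5,865.99

A = P(1 + r/n)^(nt) = $5,865.99


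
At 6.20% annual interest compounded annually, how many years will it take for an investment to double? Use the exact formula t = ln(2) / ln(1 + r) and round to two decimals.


Doubling condition: (1 + r)^t = 2
Take ln of both sides: t × ln(1 + r) = ln(2)
t = ln(2) / ln(1 + r)
t = 0.693147 / 0.060154
t = 11.52

t = ln(2) / ln(1 + r) = 11.52 years


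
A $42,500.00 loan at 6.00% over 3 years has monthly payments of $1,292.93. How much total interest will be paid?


Total paid over the life of the loan = PMT × n.
Total paid = $1,292.93 × 36 = $46,545.48
Total interest = total paid − principal = $46,545.48 − $42,500.00 = $4,045.48

Total interest = (PMT × n) - PV = $4,045.48


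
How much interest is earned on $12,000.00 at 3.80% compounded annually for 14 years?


Compound interest earned = final amount − principal.
A = P(1 + r/n)^(nt) = $12,000.00 × (1 + 0.038/1)^(1 × 14) = $20,227.59
Interest = A − P = $20,227.59 − $12,000.00 = $8,227.59

Interest = A - P = $8,227.59


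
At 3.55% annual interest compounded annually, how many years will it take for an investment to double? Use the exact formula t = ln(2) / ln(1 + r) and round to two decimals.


Doubling condition: (1 + r)^t = 2
Take ln of both sides: t × ln(1 + r) = ln(2)
t = ln(2) / ln(1 + r)
t = 0.693147 / 0.034884
t = 19.87

t = ln(2) / ln(1 + r) = 19.87 years


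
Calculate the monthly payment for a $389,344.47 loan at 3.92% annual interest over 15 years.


Loan payment formula: PMT = PV × r / (1 − (1 + r)^(−n))
Monthly rate r = 0.0392/12 ≈ 0.00326667, n = 180 months
Denominator: 1 − (1 + 0.0392/12)^(−180) = 0.444030
PMT = $389,344.47 × (0.0392/12) / 0.444030
PMT = $2,864.35 per month

PMT = PV × r / (1-(1+r)^(-n)) = $2,864.35/month


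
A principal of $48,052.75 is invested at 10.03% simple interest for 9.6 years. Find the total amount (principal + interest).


Total amount formula: A = P(1 + rt) = P + P·r·t
Interest: I = P × r × t = $48,052.75 × 0.1003 × 9.6 = $46,269.03
A = P + I = $48,052.75 + $46,269.03 = $94,321.78

A = P + I = P(1 + rt) = $94,321.78


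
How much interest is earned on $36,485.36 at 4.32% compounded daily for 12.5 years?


Compound interest earned = final amount − principal.
A = P(1 + r/n)^(nt) = $36,485.36 × (1 + 0.0432/365)^(365 × 12.5) = $62,607.13
Interest = A − P = $62,607.13 − $36,485.36 = $26,121.77

Interest = A - P = $26,121.77


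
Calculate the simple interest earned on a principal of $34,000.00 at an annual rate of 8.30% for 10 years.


Simple interest formula: I = P × r × t
I = $34,000.00 × 0.083 × 10
I = $28,220.00

I = P × r × t = $28,220.00


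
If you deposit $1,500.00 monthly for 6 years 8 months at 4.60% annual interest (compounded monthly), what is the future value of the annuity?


Future value of an ordinary annuity: FV = PMT × ((1 + r)^n − 1) / r
Monthly rate r = 0.046/12 ≈ 0.00383333, n = 80
FV = $1,500.00 × ((1 + 0.046/12)^80 − 1) / (0.046/12)
FV = $1,500.00 × 93.415167
FV = $140,122.75

FV = PMT × ((1+r)^n - 1)/r = $140,122.75


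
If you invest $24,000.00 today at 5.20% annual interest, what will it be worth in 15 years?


Future value formula: FV = PV × (1 + r)^t
FV = $24,000.00 × (1 + 0.052)^15
FV = $24,000.00 × 2.1391247
FV = $51,338.99

FV = PV × (1 + r)^t = $51,338.99


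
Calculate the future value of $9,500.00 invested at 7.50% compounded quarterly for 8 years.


Compound interest formula: A = P(1 + r/n)^(nt)
A = $9,500.00 × (1 + 0.075/4)^(4 × 8)
Growth factor: (1 + 0.075/4)^32 = 1.812024
A = $9,500.00 × 1.812024
A = $17,214.23

A = P(1 + r/n)^(nt) = $17,214.23


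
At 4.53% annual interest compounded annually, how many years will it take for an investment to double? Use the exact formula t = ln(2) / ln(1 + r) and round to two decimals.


Doubling condition: (1 + r)^t = 2
Take ln of both sides: t × ln(1 + r) = ln(2)
t = ln(2) / ln(1 + r)
t = 0.693147 / 0.044304
t = 15.65

t = ln(2) / ln(1 + r) = 15.65 years


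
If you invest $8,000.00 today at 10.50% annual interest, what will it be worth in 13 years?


Future value formula: FV = PV × (1 + r)^t
FV = $8,000.00 × (1 + 0.105)^13
FV = $8,000.00 × 3.661926
FV = $29,295.41

FV = PV × (1 + r)^t = $29,295.41


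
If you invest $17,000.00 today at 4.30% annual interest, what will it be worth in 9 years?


Future value formula: FV = PV × (1 + r)^t
FV = $17,000.00 × (1 + 0.043)^9
FV = $17,000.00 × 1.4606924
FV = $24,831.77

FV = PV × (1 + r)^t = $24,831.77


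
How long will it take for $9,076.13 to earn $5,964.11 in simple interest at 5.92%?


Rearrange the simple interest formula for t:
I = P × r × t  ⇒  t = I / (P × r)
t = $5,964.11 / ($9,076.13 × 0.0592)
t = 11.1

t = I/(P×r) = 11.1 years


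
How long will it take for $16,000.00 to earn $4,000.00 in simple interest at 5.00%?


Rearrange the simple interest formula for t:
I = P × r × t  ⇒  t = I / (P × r)
t = $4,000.00 / ($16,000.00 × 0.05)
t = 5

t = I/(P×r) = 5 years


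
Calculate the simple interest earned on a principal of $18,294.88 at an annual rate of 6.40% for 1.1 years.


Simple interest formula: I = P × r × t
I = $18,294.88 × 0.064 × 1.1
I = $1,287.96

I = P × r × t = $1,287.96


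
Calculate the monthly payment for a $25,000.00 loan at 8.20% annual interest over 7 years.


Loan payment formula: PMT = PV × r / (1 − (1 + r)^(−n))
Monthly rate r = 0.082/12 ≈ 0.00683333, n = 84 months
Denominator: 1 − (1 + 0.082/12)^(−84) = 0.435631
PMT = $25,000.00 × (0.082/12) / 0.435631
PMT = $392.15 per month

PMT = PV × r / (1-(1+r)^(-n)) = $392.15/month


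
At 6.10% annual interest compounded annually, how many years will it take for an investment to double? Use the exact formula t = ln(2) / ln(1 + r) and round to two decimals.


Doubling condition: (1 + r)^t = 2
Take ln of both sides: t × ln(1 + r) = ln(2)
t = ln(2) / ln(1 + r)
t = 0.693147 / 0.059212
t = 11.71

t = ln(2) / ln(1 + r) = 11.71 years


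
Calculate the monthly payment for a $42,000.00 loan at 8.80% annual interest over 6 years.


Loan payment formula: PMT = PV × r / (1 − (1 + r)^(−n))
Monthly rate r = 0.088/12 ≈ 0.00733333, n = 72 months
Denominator: 1 − (1 + 0.088/12)^(−72) = 0.409079
PMT = $42,000.00 × (0.088/12) / 0.409079
PMT = $752.91 per month

PMT = PV × r / (1-(1+r)^(-n)) = $752.91/month


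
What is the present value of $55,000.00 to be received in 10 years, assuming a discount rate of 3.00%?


Present value formula: PV = FV / (1 + r)^t
PV = $55,000.00 / (1 + 0.03)^10
PV = $55,000.00 / 1.34391638
PV = $40,925.17

PV = FV / (1 + r)^t = $40,925.17


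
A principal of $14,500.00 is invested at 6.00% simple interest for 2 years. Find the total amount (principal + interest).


Total amount formula: A = P(1 + rt) = P + P·r·t
Interest: I = P × r × t = $14,500.00 × 0.06 × 2 = $1,740.00
A = P + I = $14,500.00 + $1,740.00 = $16,240.00

A = P + I = P(1 + rt) = $16,240.00


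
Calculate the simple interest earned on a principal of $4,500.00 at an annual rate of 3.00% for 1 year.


Simple interest formula: I = P × r × t
I = $4,500.00 × 0.03 × 1
I = $135.00

I = P × r × t = $135.00


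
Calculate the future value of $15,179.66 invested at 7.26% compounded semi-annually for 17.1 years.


Compound interest formula: A = P(1 + r/n)^(nt)
A = $15,179.66 × (1 + 0.0726/2)^(2 × 17.1)
Growth factor: (1 + 0.0726/2)^34.2 = 3.385354
A = $15,179.66 × 3.385354
A = $51,388.52

A = P(1 + r/n)^(nt) = $51,388.52


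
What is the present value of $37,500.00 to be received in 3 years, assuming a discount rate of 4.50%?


Present value formula: PV = FV / (1 + r)^t
PV = $37,500.00 / (1 + 0.045)^3
PV = $37,500.00 / 1.1411661
PV = $32,861.12

PV = FV / (1 + r)^t = $32,861.12


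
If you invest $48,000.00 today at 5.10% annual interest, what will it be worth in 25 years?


Future value formula: FV = PV × (1 + r)^t
FV = $48,000.00 × (1 + 0.051)^25
FV = $48,000.00 × 3.4679107
FV = $166,459.71

FV = PV × (1 + r)^t = $166,459.71


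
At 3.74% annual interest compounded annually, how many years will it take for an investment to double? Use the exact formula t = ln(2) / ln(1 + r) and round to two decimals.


Doubling condition: (1 + r)^t = 2
Take ln of both sides: t × ln(1 + r) = ln(2)
t = ln(2) / ln(1 + r)
t = 0.693147 / 0.036718
t = 18.88

t = ln(2) / ln(1 + r) = 18.88 years


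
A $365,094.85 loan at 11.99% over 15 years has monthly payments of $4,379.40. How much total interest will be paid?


Total paid over the life of the loan = PMT × n.
Total paid = $4,379.40 × 180 = $788,292.00
Total interest = total paid − principal = $788,292.00 − $365,094.85 = $423,197.15

Total interest = (PMT × n) - PV = $423,197.15


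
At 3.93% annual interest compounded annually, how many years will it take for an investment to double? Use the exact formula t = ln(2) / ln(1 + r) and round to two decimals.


Doubling condition: (1 + r)^t = 2
Take ln of both sides: t × ln(1 + r) = ln(2)
t = ln(2) / ln(1 + r)
t = 0.693147 / 0.038547
t = 17.98

t = ln(2) / ln(1 + r) = 17.98 years


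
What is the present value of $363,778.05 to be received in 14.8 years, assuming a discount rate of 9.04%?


Present value formula: PV = FV / (1 + r)^t
PV = $363,778.05 / (1 + 0.0904)^14.8
PV = $363,778.05 / 3.5997345
PV = $101,056.91

PV = FV / (1 + r)^t = $101,056.91


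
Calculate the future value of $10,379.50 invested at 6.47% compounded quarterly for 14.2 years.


Compound interest formula: A = P(1 + r/n)^(nt)
A = $10,379.50 × (1 + 0.0647/4)^(4 × 14.2)
Growth factor: (1 + 0.0647/4)^56.8 = 2.487775
A = $10,379.50 × 2.487775
A = $25,821.86

A = P(1 + r/n)^(nt) = $25,821.86


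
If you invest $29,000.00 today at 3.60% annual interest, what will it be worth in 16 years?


Future value formula: FV = PV × (1 + r)^t
FV = $29,000.00 × (1 + 0.036)^16
FV = $29,000.00 × 1.760987
FV = $51,068.62

FV = PV × (1 + r)^t = $51,068.62


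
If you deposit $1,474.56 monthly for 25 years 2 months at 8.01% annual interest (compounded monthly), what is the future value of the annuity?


Future value of an ordinary annuity: FV = PMT × ((1 + r)^n − 1) / r
Monthly rate r = 0.0801/12 = 0.006675, n = 302
FV = $1,474.56 × ((1 + 0.0801/12)^302 − 1) / (0.0801/12)
FV = $1,474.56 × 967.339374
FV = $1,426,399.95

FV = PMT × ((1+r)^n - 1)/r = $1,426,399.95


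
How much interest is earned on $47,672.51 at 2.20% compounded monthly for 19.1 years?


Compound interest earned = final amount − principal.
A = P(1 + r/n)^(nt) = $47,672.51 × (1 + 0.022/12)^(12 × 19.1) = $72,542.33
Interest = A − P = $72,542.33 − $47,672.51 = $24,869.82

Interest = A - P = $24,869.82


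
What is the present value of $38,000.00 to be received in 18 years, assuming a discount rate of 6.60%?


Present value formula: PV = FV / (1 + r)^t
PV = $38,000.00 / (1 + 0.066)^18
PV = $38,000.00 / 3.159582
PV = $12,026.91

PV = FV / (1 + r)^t = $12,026.91


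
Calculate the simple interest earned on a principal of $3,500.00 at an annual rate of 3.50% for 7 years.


Simple interest formula: I = P × r × t
I = $3,500.00 × 0.035 × 7
I = $857.50

I = P × r × t = $857.50


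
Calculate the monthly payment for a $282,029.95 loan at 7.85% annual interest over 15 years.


Loan payment formula: PMT = PV × r / (1 − (1 + r)^(−n))
Monthly rate r = 0.0785/12 ≈ 0.00654167, n = 180 months
Denominator: 1 − (1 + 0.0785/12)^(−180) = 0.690769
PMT = $282,029.95 × (0.0785/12) / 0.690769
PMT = $2,670.86 per month

PMT = PV × r / (1-(1+r)^(-n)) = $2,670.86/month


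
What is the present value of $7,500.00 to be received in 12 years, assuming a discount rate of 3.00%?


Present value formula: PV = FV / (1 + r)^t
PV = $7,500.00 / (1 + 0.03)^12
PV = $7,500.00 / 1.425761
PV = $5,260.35

PV = FV / (1 + r)^t = $5,260.35


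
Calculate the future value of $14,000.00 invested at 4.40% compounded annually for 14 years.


Compound interest formula: A = P(1 + r/n)^(nt)
A = $14,000.00 × (1 + 0.044/1)^(1 × 14)
Growth factor: (1 + 0.044/1)^14 = 1.827288
A = $14,000.00 × 1.827288
A = $25,582.03

A = P(1 + r/n)^(nt) = $25,582.03


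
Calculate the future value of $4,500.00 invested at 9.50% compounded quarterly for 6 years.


Compound interest formula: A = P(1 + r/n)^(nt)
A = $4,500.00 × (1 + 0.095/4)^(4 × 6)
Growth factor: (1 + 0.095/4)^24 = 1.7565235
A = $4,500.00 × 1.7565235
A = $7,904.36

A = P(1 + r/n)^(nt) = $7,904.36


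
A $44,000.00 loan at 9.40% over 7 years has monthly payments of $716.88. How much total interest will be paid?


Total paid over the life of the loan = PMT × n.
Total paid = $716.88 × 84 = $60,217.92
Total interest = total paid − principal = $60,217.92 − $44,000.00 = $16,217.92

Total interest = (PMT × n) - PV = $16,217.92


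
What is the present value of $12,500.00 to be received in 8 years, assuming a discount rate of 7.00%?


Present value formula: PV = FV / (1 + r)^t
PV = $12,500.00 / (1 + 0.07)^8
PV = $12,500.00 / 1.718186
PV = $7,275.11

PV = FV / (1 + r)^t = $7,275.11


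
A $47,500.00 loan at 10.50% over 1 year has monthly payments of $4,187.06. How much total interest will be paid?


Total paid over the life of the loan = PMT × n.
Total paid = $4,187.06 × 12 = $50,244.72
Total interest = total paid − principal = $50,244.72 − $47,500.00 = $2,744.72

Total interest = (PMT × n) - PV = $2,744.72


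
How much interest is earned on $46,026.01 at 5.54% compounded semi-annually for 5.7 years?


Compound interest earned = final amount − principal.
A = P(1 + r/n)^(nt) = $46,026.01 × (1 + 0.0554/2)^(2 × 5.7) = $62,846.31
Interest = A − P = $62,846.31 − $46,026.01 = $16,820.30

Interest = A - P = $16,820.30


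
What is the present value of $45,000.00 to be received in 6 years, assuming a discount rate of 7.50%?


Present value formula: PV = FV / (1 + r)^t
PV = $45,000.00 / (1 + 0.075)^6
PV = $45,000.00 / 1.5433015
PV = $29,158.27

PV = FV / (1 + r)^t = $29,158.27


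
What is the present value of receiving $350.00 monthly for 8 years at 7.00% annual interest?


Present value of an ordinary annuity: PV = PMT × (1 − (1 + r)^(−n)) / r
Monthly rate r = 0.07/12 ≈ 0.00583333, n = 96
PV = $350.00 × (1 − (1 + 0.07/12)^(−96)) / (0.07/12)
PV = $350.00 × 73.347569
PV = $25,671.65

PV = PMT × (1-(1+r)^(-n))/r = $25,671.65


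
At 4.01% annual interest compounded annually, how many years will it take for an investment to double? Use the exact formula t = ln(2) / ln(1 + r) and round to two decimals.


Doubling condition: (1 + r)^t = 2
Take ln of both sides: t × ln(1 + r) = ln(2)
t = ln(2) / ln(1 + r)
t = 0.693147 / 0.039317
t = 17.63

t = ln(2) / ln(1 + r) = 17.63 years


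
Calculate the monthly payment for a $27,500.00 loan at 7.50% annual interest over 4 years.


Loan payment formula: PMT = PV × r / (1 − (1 + r)^(−n))
Monthly rate r = 0.075/12 = 0.00625, n = 48 months
Denominator: 1 − (1 + 0.075/12)^(−48) = 0.258490
PMT = $27,500.00 × (0.075/12) / 0.258490
PMT = $664.92 per month

PMT = PV × r / (1-(1+r)^(-n)) = $664.92/month


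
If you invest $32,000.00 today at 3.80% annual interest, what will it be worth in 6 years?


Future value formula: FV = PV × (1 + r)^t
FV = $32,000.00 × (1 + 0.038)^6
FV = $32,000.00 × 1.250789
FV = $40,025.25

FV = PV × (1 + r)^t = $40,025.25


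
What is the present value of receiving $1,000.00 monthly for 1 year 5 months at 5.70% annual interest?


Present value of an ordinary annuity: PV = PMT × (1 − (1 + r)^(−n)) / r
Monthly rate r = 0.057/12 = 0.00475, n = 17
PV = $1,000.00 × (1 − (1 + 0.057/12)^(−17)) / (0.057/12)
PV = $1,000.00 × 16.294604
PV = $16,294.60

PV = PMT × (1-(1+r)^(-n))/r = $16,294.60


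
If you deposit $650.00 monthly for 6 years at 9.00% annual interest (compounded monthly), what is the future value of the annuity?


Future value of an ordinary annuity: FV = PMT × ((1 + r)^n − 1) / r
Monthly rate r = 0.09/12 = 0.0075, n = 72
FV = $650.00 × ((1 + 0.09/12)^72 − 1) / (0.09/12)
FV = $650.00 × 95.007028
FV = $61,754.57

FV = PMT × ((1+r)^n - 1)/r = $61,754.57


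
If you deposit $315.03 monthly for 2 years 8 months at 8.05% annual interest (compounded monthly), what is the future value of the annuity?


Future value of an ordinary annuity: FV = PMT × ((1 + r)^n − 1) / r
Monthly rate r = 0.0805/12 ≈ 0.00670833, n = 32
FV = $315.03 × ((1 + 0.0805/12)^32 − 1) / (0.0805/12)
FV = $315.03 × 35.561818
FV = $11,203.04

FV = PMT × ((1+r)^n - 1)/r = $11,203.04


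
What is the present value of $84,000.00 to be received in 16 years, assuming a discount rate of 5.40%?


Present value formula: PV = FV / (1 + r)^t
PV = $84,000.00 / (1 + 0.054)^16
PV = $84,000.00 / 2.319796
PV = $36,210.08

PV = FV / (1 + r)^t = $36,210.08


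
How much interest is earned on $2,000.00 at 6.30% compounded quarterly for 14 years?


Compound interest earned = final amount − principal.
A = P(1 + r/n)^(nt) = $2,000.00 × (1 + 0.063/4)^(4 × 14) = $4,798.36
Interest = A − P = $4,798.36 − $2,000.00 = $2,798.36

Interest = A - P = $2,798.36


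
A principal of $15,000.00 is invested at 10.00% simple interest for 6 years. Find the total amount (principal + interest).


Total amount formula: A = P(1 + rt) = P + P·r·t
Interest: I = P × r × t = $15,000.00 × 0.1 × 6 = $9,000.00
A = P + I = $15,000.00 + $9,000.00 = $24,000.00

A = P + I = P(1 + rt) = $24,000.00


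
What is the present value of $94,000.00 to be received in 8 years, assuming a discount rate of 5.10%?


Present value formula: PV = FV / (1 + r)^t
PV = $94,000.00 / (1 + 0.051)^8
PV = $94,000.00 / 1.4887498
PV = $63,140.23

PV = FV / (1 + r)^t = $63,140.23


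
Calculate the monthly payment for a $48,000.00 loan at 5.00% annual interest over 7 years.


Loan payment formula: PMT = PV × r / (1 − (1 + r)^(−n))
Monthly rate r = 0.05/12 ≈ 0.00416667, n = 84 months
Denominator: 1 − (1 + 0.05/12)^(−84) = 0.294799
PMT = $48,000.00 × (0.05/12) / 0.294799
PMT = $678.43 per month

PMT = PV × r / (1-(1+r)^(-n)) = $678.43/month


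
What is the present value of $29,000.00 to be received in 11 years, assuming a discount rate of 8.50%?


Present value formula: PV = FV / (1 + r)^t
PV = $29,000.00 / (1 + 0.085)^11
PV = $29,000.00 / 2.453167
PV = $11,821.45

PV = FV / (1 + r)^t = $11,821.45


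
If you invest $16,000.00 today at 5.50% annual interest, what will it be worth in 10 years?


Future value formula: FV = PV × (1 + r)^t
FV = $16,000.00 × (1 + 0.055)^10
FV = $16,000.00 × 1.7081445
FV = $27,330.31

FV = PV × (1 + r)^t = $27,330.31


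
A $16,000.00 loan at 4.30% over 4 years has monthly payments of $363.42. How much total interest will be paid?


Total paid over the life of the loan = PMT × n.
Total paid = $363.42 × 48 = $17,444.16
Total interest = total paid − principal = $17,444.16 − $16,000.00 = $1,444.16

Total interest = (PMT × n) - PV = $1,444.16


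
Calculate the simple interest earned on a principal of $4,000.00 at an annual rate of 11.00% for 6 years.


Simple interest formula: I = P × r × t
I = $4,000.00 × 0.11 × 6
I = $2,640.00

I = P × r × t = $2,640.00


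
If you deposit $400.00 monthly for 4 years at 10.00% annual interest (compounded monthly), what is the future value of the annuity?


Future value of an ordinary annuity: FV = PMT × ((1 + r)^n − 1) / r
Monthly rate r = 0.1/12 ≈ 0.00833333, n = 48
FV = $400.00 × ((1 + 0.1/12)^48 − 1) / (0.1/12)
FV = $400.00 × 58.722492
FV = $23,489.00

FV = PMT × ((1+r)^n - 1)/r = $23,489.00


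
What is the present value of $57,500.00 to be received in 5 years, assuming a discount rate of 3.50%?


Present value formula: PV = FV / (1 + r)^t
PV = $57,500.00 / (1 + 0.035)^5
PV = $57,500.00 / 1.1876863
PV = $48,413.46

PV = FV / (1 + r)^t = $48,413.46


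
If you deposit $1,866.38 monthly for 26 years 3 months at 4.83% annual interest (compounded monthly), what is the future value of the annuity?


Future value of an ordinary annuity: FV = PMT × ((1 + r)^n − 1) / r
Monthly rate r = 0.0483/12 = 0.004025, n = 315
FV = $1,866.38 × ((1 + 0.0483/12)^315 − 1) / (0.0483/12)
FV = $1,866.38 × 632.115020
FV = $1,179,766.83

FV = PMT × ((1+r)^n - 1)/r = $1,179,766.83


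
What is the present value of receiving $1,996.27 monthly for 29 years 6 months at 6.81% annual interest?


Present value of an ordinary annuity: PV = PMT × (1 − (1 + r)^(−n)) / r
Monthly rate r = 0.0681/12 = 0.005675, n = 354
PV = $1,996.27 × (1 − (1 + 0.0681/12)^(−354)) / (0.0681/12)
PV = $1,996.27 × 152.441707
PV = $304,314.81

PV = PMT × (1-(1+r)^(-n))/r = $304,314.81


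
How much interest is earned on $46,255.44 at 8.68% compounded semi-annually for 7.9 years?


Compound interest earned = final amount − principal.
A = P(1 + r/n)^(nt) = $46,255.44 × (1 + 0.0868/2)^(2 × 7.9) = $90,507.79
Interest = A − P = $90,507.79 − $46,255.44 = $44,252.35

Interest = A - P = $44,252.35


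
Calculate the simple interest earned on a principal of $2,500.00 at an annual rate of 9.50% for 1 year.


Simple interest formula: I = P × r × t
I = $2,500.00 × 0.095 × 1
I = $237.50

I = P × r × t = $237.50


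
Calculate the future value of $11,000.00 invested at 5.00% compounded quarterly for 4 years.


Compound interest formula: A = P(1 + r/n)^(nt)
A = $11,000.00 × (1 + 0.05/4)^(4 × 4)
Growth factor: (1 + 0.05/4)^16 = 1.219890
A = $11,000.00 × 1.219890
A = $13,418.79

A = P(1 + r/n)^(nt) = $13,418.79


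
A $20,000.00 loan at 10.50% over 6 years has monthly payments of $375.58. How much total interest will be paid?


Total paid over the life of the loan = PMT × n.
Total paid = $375.58 × 72 = $27,041.76
Total interest = total paid − principal = $27,041.76 − $20,000.00 = $7,041.76

Total interest = (PMT × n) - PV = $7,041.76


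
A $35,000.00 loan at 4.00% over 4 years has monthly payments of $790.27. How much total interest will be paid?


Total paid over the life of the loan = PMT × n.
Total paid = $790.27 × 48 = $37,932.96
Total interest = total paid − principal = $37,932.96 − $35,000.00 = $2,932.96

Total interest = (PMT × n) - PV = $2,932.96


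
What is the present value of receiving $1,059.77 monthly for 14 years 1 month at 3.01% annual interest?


Present value of an ordinary annuity: PV = PMT × (1 − (1 + r)^(−n)) / r
Monthly rate r = 0.0301/12 ≈ 0.00250833, n = 169
PV = $1,059.77 × (1 − (1 + 0.0301/12)^(−169)) / (0.0301/12)
PV = $1,059.77 × 137.608767
PV = $145,833.64

PV = PMT × (1-(1+r)^(-n))/r = $145,833.64


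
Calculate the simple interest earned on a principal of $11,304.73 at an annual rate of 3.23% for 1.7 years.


Simple interest formula: I = P × r × t
I = $11,304.73 × 0.0323 × 1.7
I = $620.74

I = P × r × t = $620.74


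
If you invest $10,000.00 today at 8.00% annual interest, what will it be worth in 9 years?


Future value formula: FV = PV × (1 + r)^t
FV = $10,000.00 × (1 + 0.08)^9
FV = $10,000.00 × 1.999005
FV = $19,990.05

FV = PV × (1 + r)^t = $19,990.05


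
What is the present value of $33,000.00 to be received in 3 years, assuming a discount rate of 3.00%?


Present value formula: PV = FV / (1 + r)^t
PV = $33,000.00 / (1 + 0.03)^3
PV = $33,000.00 / 1.092727
PV = $30,199.67

PV = FV / (1 + r)^t = $30,199.67


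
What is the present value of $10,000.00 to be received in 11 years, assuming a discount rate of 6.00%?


Present value formula: PV = FV / (1 + r)^t
PV = $10,000.00 / (1 + 0.06)^11
PV = $10,000.00 / 1.8982986
PV = $5,267.88

PV = FV / (1 + r)^t = $5,267.88


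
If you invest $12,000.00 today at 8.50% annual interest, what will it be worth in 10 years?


Future value formula: FV = PV × (1 + r)^t
FV = $12,000.00 × (1 + 0.085)^10
FV = $12,000.00 × 2.260983
FV = $27,131.80

FV = PV × (1 + r)^t = $27,131.80


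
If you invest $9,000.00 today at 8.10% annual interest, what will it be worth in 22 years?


Future value formula: FV = PV × (1 + r)^t
FV = $9,000.00 × (1 + 0.081)^22
FV = $9,000.00 × 5.548368
FV = $49,935.31

FV = PV × (1 + r)^t = $49,935.31


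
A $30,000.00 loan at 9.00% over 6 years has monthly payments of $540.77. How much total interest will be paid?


Total paid over the life of the loan = PMT × n.
Total paid = $540.77 × 72 = $38,935.44
Total interest = total paid − principal = $38,935.44 − $30,000.00 = $8,935.44

Total interest = (PMT × n) - PV = $8,935.44


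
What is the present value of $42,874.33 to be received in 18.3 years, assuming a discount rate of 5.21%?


Present value formula: PV = FV / (1 + r)^t
PV = $42,874.33 / (1 + 0.0521)^18.3
PV = $42,874.33 / 2.533048
PV = $16,925.98

PV = FV / (1 + r)^t = $16,925.98


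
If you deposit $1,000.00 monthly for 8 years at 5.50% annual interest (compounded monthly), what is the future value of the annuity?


Future value of an ordinary annuity: FV = PMT × ((1 + r)^n − 1) / r
Monthly rate r = 0.055/12 ≈ 0.00458333, n = 96
FV = $1,000.00 × ((1 + 0.055/12)^96 − 1) / (0.055/12)
FV = $1,000.00 × 120.250282
FV = $120,250.28

FV = PMT × ((1+r)^n - 1)/r = $120,250.28


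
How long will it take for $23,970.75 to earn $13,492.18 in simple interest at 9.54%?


Rearrange the simple interest formula for t:
I = P × r × t  ⇒  t = I / (P × r)
t = $13,492.18 / ($23,970.75 × 0.0954)
t = 5.9

t = I/(P×r) = 5.9 years


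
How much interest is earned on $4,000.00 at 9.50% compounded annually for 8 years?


Compound interest earned = final amount − principal.
A = P(1 + r/n)^(nt) = $4,000.00 × (1 + 0.095/1)^(1 × 8) = $8,267.48
Interest = A − P = $8,267.48 − $4,000.00 = $4,267.48

Interest = A - P = $4,267.48


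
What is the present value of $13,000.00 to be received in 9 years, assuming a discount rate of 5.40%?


Present value formula: PV = FV / (1 + r)^t
PV = $13,000.00 / (1 + 0.054)^9
PV = $13,000.00 / 1.605334
PV = $8,098.00

PV = FV / (1 + r)^t = $8,098.00


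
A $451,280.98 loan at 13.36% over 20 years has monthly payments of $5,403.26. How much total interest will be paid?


Total paid over the life of the loan = PMT × n.
Total paid = $5,403.26 × 240 = $1,296,782.40
Total interest = total paid − principal = $1,296,782.40 − $451,280.98 = $845,501.42

Total interest = (PMT × n) - PV = $845,501.42


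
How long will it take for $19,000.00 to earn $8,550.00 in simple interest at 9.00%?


Rearrange the simple interest formula for t:
I = P × r × t  ⇒  t = I / (P × r)
t = $8,550.00 / ($19,000.00 × 0.09)
t = 5

t = I/(P×r) = 5 years


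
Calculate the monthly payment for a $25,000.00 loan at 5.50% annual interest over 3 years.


Loan payment formula: PMT = PV × r / (1 − (1 + r)^(−n))
Monthly rate r = 0.055/12 ≈ 0.00458333, n = 36 months
Denominator: 1 − (1 + 0.055/12)^(−36) = 0.151787
PMT = $25,000.00 × (0.055/12) / 0.151787
PMT = $754.90 per month

PMT = PV × r / (1-(1+r)^(-n)) = $754.90/month


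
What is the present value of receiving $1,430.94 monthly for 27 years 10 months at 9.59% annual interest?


Present value of an ordinary annuity: PV = PMT × (1 − (1 + r)^(−n)) / r
Monthly rate r = 0.0959/12 ≈ 0.00799167, n = 334
PV = $1,430.94 × (1 − (1 + 0.0959/12)^(−334)) / (0.0959/12)
PV = $1,430.94 × 116.365502
PV = $166,512.05

PV = PMT × (1-(1+r)^(-n))/r = $166,512.05


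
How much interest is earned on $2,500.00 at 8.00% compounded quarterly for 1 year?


Compound interest earned = final amount − principal.
A = P(1 + r/n)^(nt) = $2,500.00 × (1 + 0.08/4)^(4 × 1) = $2,706.08
Interest = A − P = $2,706.08 − $2,500.00 = $206.08

Interest = A - P = $206.08


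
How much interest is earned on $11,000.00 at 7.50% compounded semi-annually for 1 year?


Compound interest earned = final amount − principal.
A = P(1 + r/n)^(nt) = $11,000.00 × (1 + 0.075/2)^(2 × 1) = $11,840.47
Interest = A − P = $11,840.47 − $11,000.00 = $840.47

Interest = A - P = $840.47


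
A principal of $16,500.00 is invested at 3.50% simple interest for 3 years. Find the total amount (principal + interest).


Total amount formula: A = P(1 + rt) = P + P·r·t
Interest: I = P × r × t = $16,500.00 × 0.035 × 3 = $1,732.50
A = P + I = $16,500.00 + $1,732.50 = $18,232.50

A = P + I = P(1 + rt) = $18,232.50


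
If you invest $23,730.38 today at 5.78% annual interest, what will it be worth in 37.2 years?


Future value formula: FV = PV × (1 + r)^t
FV = $23,730.38 × (1 + 0.0578)^37.2
FV = $23,730.38 × 8.087467
FV = $191,918.67

FV = PV × (1 + r)^t = $191,918.67


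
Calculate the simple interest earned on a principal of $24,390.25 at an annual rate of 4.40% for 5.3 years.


Simple interest formula: I = P × r × t
I = $24,390.25 × 0.044 × 5.3
I = $5,687.81

I = P × r × t = $5,687.81


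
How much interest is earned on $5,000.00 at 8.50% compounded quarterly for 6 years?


Compound interest earned = final amount − principal.
A = P(1 + r/n)^(nt) = $5,000.00 × (1 + 0.085/4)^(4 × 6) = $8,282.08
Interest = A − P = $8,282.08 − $5,000.00 = $3,282.08

Interest = A - P = $3,282.08


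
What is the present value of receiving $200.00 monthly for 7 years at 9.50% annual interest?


Present value of an ordinary annuity: PV = PMT × (1 − (1 + r)^(−n)) / r
Monthly rate r = 0.095/12 ≈ 0.00791667, n = 84
PV = $200.00 × (1 − (1 + 0.095/12)^(−84)) / (0.095/12)
PV = $200.00 × 61.184601
PV = $12,236.92

PV = PMT × (1-(1+r)^(-n))/r = $12,236.92


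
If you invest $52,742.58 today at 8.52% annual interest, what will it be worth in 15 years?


Future value formula: FV = PV × (1 + r)^t
FV = $52,742.58 × (1 + 0.0852)^15
FV = $52,742.58 × 3.4091552
FV = $179,807.64

FV = PV × (1 + r)^t = $179,807.64


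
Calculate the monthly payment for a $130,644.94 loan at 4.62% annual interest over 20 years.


Loan payment formula: PMT = PV × r / (1 − (1 + r)^(−n))
Monthly rate r = 0.0462/12 = 0.00385, n = 240 months
Denominator: 1 − (1 + 0.0462/12)^(−240) = 0.602367
PMT = $130,644.94 × (0.0462/12) / 0.602367
PMT = $835.01 per month

PMT = PV × r / (1-(1+r)^(-n)) = $835.01/month


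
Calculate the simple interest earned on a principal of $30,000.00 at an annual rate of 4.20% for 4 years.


Simple interest formula: I = P × r × t
I = $30,000.00 × 0.042 × 4
I = $5,040.00

I = P × r × t = $5,040.00


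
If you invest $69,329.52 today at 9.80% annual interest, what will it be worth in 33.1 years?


Future value formula: FV = PV × (1 + r)^t
FV = $69,329.52 × (1 + 0.098)^33.1
FV = $69,329.52 × 22.0768678
FV = $1,530,578.65

FV = PV × (1 + r)^t = $1,530,578.65
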